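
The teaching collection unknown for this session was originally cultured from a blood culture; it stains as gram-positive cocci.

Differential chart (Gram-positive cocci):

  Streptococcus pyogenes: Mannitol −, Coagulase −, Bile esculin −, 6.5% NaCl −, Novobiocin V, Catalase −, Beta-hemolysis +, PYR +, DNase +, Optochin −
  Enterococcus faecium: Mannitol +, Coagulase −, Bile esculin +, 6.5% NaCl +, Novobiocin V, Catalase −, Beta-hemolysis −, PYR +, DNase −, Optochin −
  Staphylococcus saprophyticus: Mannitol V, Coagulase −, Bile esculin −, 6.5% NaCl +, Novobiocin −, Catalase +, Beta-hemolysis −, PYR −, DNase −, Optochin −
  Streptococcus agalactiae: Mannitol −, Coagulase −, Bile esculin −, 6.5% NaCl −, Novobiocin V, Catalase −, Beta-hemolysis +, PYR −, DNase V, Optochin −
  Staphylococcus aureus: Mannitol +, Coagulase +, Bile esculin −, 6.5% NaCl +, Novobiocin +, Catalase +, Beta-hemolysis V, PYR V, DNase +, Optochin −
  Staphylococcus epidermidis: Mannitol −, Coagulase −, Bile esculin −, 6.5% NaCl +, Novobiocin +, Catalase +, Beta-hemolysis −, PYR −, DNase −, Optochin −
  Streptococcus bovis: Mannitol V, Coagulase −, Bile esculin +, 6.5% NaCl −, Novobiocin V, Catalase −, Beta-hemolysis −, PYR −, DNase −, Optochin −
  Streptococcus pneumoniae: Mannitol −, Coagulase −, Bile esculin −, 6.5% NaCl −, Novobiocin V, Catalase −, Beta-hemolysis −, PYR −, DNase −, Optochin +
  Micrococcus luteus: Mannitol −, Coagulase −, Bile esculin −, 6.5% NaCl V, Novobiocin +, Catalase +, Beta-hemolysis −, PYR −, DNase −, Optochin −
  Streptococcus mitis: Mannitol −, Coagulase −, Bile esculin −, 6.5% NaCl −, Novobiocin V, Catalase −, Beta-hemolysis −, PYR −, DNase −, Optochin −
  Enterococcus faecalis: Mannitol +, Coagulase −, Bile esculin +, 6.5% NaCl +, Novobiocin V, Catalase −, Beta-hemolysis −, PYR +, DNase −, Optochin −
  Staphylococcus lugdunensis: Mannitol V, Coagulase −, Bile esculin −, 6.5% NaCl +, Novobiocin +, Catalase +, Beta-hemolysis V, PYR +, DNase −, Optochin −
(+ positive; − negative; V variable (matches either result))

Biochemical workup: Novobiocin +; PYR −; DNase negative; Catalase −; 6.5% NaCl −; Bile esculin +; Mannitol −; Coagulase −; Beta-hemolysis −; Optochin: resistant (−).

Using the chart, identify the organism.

Streptococcus bovis

Catalase −: excludes 5 organisms — 7 left.
Optochin −: excludes Streptococcus pneumoniae — 6 left.
Mannitol −: excludes Enterococcus faecium, Enterococcus faecalis — 4 left.
PYR −: excludes Streptococcus pyogenes — 3 left.
Coagulase −: all 3 remaining candidates are consistent.
6.5% NaCl −: all 3 remaining candidates are consistent.
Novobiocin +: all 3 remaining candidates are consistent.
Beta-hemolysis −: excludes Streptococcus agalactiae — 2 left.
DNase −: all 2 remaining candidates are consistent.
Bile esculin +: excludes Streptococcus mitis — 1 left.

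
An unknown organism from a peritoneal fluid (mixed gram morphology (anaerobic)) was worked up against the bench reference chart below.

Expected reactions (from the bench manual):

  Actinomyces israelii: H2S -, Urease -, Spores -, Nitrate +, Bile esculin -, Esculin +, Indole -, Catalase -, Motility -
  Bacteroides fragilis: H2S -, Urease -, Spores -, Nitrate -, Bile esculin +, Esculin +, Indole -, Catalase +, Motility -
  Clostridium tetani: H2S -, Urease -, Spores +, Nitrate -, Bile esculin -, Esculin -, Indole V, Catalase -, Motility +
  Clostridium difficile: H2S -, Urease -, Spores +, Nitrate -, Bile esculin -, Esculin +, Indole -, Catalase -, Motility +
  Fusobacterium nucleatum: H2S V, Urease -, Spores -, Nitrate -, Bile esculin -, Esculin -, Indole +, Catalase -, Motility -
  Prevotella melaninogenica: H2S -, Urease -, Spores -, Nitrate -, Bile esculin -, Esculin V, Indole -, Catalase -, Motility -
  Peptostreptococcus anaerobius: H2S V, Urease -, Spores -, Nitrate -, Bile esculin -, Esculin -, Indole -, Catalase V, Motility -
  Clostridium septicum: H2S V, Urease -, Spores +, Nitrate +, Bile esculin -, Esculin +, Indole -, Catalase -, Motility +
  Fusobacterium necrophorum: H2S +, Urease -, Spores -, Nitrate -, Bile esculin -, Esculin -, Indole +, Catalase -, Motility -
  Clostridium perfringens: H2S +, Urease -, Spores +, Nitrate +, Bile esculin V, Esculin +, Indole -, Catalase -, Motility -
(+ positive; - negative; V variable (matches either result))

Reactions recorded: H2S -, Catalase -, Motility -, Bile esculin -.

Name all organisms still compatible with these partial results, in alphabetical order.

Actinomyces israelii, Fusobacterium nucleatum, Peptostreptococcus anaerobius, Prevotella melaninogenica

Bile esculin -: excludes Bacteroides fragilis — 9 left.
Catalase -: all 9 remaining candidates are consistent.
H2S -: excludes Fusobacterium necrophorum, Clostridium perfringens — 7 left.
Motility -: excludes Clostridium tetani, Clostridium difficile, Clostridium septicum — 4 left.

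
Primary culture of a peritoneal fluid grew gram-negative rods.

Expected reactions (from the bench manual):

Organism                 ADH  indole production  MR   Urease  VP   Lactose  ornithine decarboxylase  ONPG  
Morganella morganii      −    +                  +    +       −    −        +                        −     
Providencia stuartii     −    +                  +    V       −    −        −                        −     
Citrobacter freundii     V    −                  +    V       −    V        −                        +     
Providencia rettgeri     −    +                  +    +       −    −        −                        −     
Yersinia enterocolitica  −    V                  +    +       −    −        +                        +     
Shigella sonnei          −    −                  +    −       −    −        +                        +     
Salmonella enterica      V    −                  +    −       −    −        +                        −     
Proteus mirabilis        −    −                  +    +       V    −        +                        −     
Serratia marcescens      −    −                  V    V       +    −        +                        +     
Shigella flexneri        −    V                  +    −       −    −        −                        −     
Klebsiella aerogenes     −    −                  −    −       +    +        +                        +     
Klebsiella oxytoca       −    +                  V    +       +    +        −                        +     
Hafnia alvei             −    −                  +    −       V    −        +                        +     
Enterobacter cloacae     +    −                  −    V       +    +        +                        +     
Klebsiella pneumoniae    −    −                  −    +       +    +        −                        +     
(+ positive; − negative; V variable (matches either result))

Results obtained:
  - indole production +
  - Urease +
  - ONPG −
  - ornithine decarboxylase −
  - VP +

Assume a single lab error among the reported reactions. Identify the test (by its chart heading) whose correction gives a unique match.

As reported, no row in the chart matches all 5 reactions.
Reversing VP → 2 organisms match (not unique).
Reversing Urease → still no organism matches.
Reversing indole production → still no organism matches.
Reversing ornithine decarboxylase → still no organism matches.
Reversing ONPG (to +) → unique match: Klebsiella oxytoca.

ONPG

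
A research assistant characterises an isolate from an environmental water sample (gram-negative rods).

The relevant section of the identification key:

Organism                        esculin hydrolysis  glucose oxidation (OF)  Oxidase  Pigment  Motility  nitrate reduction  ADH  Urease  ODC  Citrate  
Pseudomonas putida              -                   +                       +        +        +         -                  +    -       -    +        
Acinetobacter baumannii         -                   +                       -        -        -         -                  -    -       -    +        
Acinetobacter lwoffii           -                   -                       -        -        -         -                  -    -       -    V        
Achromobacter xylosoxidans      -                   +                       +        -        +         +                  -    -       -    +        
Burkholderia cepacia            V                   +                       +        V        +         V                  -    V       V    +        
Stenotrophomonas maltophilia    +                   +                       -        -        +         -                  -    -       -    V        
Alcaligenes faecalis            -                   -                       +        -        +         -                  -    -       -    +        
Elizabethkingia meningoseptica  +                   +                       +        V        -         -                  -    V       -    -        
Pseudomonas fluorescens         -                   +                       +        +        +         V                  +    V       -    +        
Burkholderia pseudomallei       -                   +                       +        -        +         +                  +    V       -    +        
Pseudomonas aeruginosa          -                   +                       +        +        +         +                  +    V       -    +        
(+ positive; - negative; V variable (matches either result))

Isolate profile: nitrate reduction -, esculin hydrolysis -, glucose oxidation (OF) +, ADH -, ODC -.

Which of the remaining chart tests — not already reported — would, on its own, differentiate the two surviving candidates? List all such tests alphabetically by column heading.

Motility, Oxidase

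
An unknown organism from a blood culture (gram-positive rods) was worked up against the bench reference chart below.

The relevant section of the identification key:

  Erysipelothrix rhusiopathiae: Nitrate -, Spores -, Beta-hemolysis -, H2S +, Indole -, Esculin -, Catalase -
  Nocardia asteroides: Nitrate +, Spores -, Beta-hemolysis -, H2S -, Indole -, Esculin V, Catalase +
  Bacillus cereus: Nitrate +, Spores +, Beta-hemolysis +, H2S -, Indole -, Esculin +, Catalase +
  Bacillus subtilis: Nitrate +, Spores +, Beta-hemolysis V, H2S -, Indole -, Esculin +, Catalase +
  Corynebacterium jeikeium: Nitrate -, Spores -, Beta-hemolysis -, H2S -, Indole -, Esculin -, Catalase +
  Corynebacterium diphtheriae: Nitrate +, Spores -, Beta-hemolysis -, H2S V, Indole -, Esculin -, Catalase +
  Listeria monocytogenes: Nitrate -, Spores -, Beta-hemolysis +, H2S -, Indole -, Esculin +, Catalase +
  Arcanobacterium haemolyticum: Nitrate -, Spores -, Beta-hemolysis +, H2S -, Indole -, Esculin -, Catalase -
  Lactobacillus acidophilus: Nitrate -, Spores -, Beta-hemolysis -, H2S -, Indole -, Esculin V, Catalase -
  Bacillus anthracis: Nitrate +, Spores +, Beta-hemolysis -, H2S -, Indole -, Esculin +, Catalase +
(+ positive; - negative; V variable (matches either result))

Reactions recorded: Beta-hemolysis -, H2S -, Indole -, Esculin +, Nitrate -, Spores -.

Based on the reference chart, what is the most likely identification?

H2S -: excludes Erysipelothrix rhusiopathiae — 9 left.
Spores -: excludes Bacillus cereus, Bacillus subtilis, Bacillus anthracis — 6 left.
Nitrate -: excludes Nocardia asteroides, Corynebacterium diphtheriae — 4 left.
Beta-hemolysis -: excludes Listeria monocytogenes, Arcanobacterium haemolyticum — 2 left.
Indole -: all 2 remaining candidates are consistent.
Esculin +: excludes Corynebacterium jeikeium — 1 left.

Lactobacillus acidophilus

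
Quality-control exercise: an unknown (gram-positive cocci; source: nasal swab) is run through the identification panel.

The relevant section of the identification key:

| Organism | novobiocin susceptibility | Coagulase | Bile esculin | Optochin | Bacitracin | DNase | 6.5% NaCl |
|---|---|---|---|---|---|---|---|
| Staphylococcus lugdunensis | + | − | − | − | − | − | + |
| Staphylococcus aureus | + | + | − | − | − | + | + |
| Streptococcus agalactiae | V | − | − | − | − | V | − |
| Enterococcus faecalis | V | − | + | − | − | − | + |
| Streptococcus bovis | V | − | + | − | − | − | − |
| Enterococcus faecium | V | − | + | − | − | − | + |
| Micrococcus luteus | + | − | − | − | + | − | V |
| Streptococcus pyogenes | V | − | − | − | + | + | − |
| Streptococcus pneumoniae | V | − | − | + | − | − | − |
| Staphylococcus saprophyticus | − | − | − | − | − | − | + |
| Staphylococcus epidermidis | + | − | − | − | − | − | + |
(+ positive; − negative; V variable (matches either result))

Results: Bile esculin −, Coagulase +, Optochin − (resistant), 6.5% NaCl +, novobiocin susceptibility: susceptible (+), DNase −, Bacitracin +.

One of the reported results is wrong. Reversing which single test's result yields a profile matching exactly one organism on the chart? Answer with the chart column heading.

Coagulase

As reported, no row in the chart matches all 7 reactions.
Reversing Bile esculin → still no organism matches.
Reversing Bacitracin → still no organism matches.
Reversing Optochin → still no organism matches.
Reversing Coagulase (to −) → unique match: Micrococcus luteus.
Reversing DNase → still no organism matches.
Reversing 6.5% NaCl → still no organism matches.
Reversing novobiocin susceptibility → still no organism matches.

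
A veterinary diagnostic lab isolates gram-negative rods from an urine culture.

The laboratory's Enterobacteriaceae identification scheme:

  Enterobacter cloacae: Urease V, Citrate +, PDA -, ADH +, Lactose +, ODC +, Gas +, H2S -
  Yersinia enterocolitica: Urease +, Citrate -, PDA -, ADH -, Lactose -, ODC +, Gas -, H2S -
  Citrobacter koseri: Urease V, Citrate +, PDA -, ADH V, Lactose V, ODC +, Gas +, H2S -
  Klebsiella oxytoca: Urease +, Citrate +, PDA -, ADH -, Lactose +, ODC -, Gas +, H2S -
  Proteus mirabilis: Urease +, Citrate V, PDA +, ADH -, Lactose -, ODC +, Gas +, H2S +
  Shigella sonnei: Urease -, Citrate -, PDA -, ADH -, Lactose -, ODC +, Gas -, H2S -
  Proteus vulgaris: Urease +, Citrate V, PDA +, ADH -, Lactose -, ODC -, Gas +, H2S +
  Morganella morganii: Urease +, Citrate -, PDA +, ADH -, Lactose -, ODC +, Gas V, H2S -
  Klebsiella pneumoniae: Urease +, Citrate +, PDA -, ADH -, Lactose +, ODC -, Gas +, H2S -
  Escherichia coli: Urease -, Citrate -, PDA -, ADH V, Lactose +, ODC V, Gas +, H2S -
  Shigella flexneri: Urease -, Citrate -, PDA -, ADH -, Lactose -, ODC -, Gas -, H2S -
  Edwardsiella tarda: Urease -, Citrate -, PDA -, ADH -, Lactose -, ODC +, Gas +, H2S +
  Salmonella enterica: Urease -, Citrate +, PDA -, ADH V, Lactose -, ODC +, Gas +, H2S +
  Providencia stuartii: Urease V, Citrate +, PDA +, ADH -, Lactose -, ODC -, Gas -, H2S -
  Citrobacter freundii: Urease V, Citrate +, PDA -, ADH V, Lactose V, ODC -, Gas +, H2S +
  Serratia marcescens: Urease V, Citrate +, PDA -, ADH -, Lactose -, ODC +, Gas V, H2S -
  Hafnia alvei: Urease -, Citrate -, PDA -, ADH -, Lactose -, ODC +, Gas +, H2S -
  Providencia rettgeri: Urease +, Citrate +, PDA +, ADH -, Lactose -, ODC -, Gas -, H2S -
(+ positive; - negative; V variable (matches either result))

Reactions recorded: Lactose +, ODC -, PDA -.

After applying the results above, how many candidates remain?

Lactose +: excludes 12 organisms — 6 left.
ODC -: excludes Enterobacter cloacae, Citrobacter koseri — 4 left.
PDA -: all 4 remaining candidates are consistent.
Still consistent: Citrobacter freundii, Escherichia coli, Klebsiella oxytoca, Klebsiella pneumoniae.

4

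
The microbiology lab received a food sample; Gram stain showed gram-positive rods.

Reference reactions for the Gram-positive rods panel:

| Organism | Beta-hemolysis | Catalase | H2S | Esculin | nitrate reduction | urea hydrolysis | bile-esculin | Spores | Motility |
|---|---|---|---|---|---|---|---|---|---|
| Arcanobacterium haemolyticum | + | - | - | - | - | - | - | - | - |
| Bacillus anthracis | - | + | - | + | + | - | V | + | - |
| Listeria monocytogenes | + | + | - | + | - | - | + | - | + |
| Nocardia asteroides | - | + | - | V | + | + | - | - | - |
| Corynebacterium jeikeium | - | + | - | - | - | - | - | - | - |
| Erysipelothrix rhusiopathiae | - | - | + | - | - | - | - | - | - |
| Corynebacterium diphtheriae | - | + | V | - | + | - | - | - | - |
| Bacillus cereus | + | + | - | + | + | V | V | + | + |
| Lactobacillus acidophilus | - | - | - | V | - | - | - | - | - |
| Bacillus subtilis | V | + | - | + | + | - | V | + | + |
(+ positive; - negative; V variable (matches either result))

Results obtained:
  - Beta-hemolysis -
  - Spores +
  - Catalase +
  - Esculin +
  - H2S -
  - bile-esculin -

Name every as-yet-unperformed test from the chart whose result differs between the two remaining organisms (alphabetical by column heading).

Motility

Spores +: excludes 7 organisms — 3 left.
Esculin +: all 3 remaining candidates are consistent.
bile-esculin -: all 3 remaining candidates are consistent.
H2S -: all 3 remaining candidates are consistent.
Catalase +: all 3 remaining candidates are consistent.
Beta-hemolysis -: excludes Bacillus cereus — 2 left.
Two candidates remain: Bacillus anthracis and Bacillus subtilis.
  nitrate reduction: + vs + — same for both, does not separate.
  urea hydrolysis: - vs - — same for both, does not separate.
  Motility: Bacillus anthracis -, Bacillus subtilis + — discriminates.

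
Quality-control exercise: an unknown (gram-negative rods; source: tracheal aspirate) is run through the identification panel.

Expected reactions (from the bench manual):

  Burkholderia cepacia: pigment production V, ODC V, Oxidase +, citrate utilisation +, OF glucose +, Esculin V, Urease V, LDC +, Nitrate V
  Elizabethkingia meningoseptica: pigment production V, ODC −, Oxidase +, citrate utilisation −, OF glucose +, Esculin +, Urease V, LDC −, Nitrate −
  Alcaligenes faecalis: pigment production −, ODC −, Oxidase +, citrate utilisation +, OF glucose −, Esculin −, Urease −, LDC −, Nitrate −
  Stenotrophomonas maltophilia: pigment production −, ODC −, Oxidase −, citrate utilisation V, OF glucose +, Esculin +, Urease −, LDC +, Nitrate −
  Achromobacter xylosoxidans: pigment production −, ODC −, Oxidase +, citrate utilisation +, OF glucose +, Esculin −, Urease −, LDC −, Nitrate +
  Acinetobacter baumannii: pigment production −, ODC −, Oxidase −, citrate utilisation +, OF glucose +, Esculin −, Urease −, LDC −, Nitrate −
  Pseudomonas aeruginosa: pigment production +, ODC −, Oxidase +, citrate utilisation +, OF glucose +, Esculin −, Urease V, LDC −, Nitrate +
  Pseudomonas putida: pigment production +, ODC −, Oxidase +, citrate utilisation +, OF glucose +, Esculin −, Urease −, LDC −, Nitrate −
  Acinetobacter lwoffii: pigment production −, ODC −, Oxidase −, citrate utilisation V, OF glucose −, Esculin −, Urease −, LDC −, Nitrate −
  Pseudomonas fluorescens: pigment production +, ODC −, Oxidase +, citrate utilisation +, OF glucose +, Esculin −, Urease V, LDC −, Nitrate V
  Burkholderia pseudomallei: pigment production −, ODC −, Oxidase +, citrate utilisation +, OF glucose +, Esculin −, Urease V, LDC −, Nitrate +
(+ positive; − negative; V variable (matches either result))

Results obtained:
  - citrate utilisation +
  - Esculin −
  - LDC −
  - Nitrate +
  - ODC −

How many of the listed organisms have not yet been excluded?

4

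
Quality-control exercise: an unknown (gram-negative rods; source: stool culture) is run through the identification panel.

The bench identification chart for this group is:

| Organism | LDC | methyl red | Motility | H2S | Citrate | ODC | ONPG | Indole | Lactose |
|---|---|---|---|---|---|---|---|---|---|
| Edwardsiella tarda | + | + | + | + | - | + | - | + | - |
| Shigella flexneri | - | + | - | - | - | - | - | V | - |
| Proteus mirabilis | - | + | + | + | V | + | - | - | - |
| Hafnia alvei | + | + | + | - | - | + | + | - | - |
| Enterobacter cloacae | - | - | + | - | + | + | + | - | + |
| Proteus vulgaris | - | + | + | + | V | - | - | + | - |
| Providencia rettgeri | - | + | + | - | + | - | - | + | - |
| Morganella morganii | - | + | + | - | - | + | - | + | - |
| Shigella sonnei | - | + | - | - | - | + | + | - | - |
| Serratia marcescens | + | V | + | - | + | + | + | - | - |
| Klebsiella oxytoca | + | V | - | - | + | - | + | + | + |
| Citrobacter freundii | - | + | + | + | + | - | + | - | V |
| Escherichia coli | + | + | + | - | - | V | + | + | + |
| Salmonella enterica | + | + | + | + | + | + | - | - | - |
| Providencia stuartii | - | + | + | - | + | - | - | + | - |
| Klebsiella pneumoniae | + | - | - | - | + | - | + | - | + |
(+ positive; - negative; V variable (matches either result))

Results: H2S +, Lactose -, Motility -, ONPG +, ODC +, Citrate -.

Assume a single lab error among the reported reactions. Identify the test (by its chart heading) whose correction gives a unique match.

As reported, no row in the chart matches all 6 reactions.
Reversing ONPG → still no organism matches.
Reversing Motility → still no organism matches.
Reversing Lactose → still no organism matches.
Reversing H2S (to -) → unique match: Shigella sonnei.
Reversing Citrate → still no organism matches.
Reversing ODC → still no organism matches.

H2S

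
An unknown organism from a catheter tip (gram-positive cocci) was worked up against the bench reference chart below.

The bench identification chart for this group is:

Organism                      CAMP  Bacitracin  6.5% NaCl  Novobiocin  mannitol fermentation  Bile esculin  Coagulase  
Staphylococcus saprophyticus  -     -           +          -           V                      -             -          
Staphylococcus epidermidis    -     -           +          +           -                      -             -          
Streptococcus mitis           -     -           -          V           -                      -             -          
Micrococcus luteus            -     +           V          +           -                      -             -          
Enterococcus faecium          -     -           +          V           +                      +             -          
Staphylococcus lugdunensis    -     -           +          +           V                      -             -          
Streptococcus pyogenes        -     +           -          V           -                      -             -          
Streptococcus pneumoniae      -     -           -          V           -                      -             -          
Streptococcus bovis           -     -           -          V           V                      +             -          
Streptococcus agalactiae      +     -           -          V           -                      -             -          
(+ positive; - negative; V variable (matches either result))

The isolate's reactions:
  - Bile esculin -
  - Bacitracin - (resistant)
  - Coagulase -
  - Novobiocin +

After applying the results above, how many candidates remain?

Bacitracin -: excludes Micrococcus luteus, Streptococcus pyogenes — 8 left.
Coagulase -: all 8 remaining candidates are consistent.
Bile esculin -: excludes Enterococcus faecium, Streptococcus bovis — 6 left.
Novobiocin +: excludes Staphylococcus saprophyticus — 5 left.
Still consistent: Staphylococcus epidermidis, Staphylococcus lugdunensis, Streptococcus agalactiae, Streptococcus mitis, Streptococcus pneumoniae.

5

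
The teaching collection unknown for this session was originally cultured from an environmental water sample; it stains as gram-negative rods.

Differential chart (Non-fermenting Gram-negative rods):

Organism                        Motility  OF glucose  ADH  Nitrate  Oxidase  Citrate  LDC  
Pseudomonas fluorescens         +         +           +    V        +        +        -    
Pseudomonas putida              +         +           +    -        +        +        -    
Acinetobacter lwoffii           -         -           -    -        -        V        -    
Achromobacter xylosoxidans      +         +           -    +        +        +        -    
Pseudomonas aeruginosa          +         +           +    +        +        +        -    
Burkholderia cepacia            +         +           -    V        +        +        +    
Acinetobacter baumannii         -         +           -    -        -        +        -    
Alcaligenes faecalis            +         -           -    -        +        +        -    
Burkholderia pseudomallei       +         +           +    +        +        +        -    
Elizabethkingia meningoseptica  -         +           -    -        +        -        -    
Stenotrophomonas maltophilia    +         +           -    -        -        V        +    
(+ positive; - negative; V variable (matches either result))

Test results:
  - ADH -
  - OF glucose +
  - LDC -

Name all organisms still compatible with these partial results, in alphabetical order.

Achromobacter xylosoxidans, Acinetobacter baumannii, Elizabethkingia meningoseptica

LDC -: excludes Burkholderia cepacia, Stenotrophomonas maltophilia — 9 left.
OF glucose +: excludes Acinetobacter lwoffii, Alcaligenes faecalis — 7 left.
ADH -: excludes Pseudomonas fluorescens, Pseudomonas putida, Pseudomonas aeruginosa, Burkholderia pseudomallei — 3 left.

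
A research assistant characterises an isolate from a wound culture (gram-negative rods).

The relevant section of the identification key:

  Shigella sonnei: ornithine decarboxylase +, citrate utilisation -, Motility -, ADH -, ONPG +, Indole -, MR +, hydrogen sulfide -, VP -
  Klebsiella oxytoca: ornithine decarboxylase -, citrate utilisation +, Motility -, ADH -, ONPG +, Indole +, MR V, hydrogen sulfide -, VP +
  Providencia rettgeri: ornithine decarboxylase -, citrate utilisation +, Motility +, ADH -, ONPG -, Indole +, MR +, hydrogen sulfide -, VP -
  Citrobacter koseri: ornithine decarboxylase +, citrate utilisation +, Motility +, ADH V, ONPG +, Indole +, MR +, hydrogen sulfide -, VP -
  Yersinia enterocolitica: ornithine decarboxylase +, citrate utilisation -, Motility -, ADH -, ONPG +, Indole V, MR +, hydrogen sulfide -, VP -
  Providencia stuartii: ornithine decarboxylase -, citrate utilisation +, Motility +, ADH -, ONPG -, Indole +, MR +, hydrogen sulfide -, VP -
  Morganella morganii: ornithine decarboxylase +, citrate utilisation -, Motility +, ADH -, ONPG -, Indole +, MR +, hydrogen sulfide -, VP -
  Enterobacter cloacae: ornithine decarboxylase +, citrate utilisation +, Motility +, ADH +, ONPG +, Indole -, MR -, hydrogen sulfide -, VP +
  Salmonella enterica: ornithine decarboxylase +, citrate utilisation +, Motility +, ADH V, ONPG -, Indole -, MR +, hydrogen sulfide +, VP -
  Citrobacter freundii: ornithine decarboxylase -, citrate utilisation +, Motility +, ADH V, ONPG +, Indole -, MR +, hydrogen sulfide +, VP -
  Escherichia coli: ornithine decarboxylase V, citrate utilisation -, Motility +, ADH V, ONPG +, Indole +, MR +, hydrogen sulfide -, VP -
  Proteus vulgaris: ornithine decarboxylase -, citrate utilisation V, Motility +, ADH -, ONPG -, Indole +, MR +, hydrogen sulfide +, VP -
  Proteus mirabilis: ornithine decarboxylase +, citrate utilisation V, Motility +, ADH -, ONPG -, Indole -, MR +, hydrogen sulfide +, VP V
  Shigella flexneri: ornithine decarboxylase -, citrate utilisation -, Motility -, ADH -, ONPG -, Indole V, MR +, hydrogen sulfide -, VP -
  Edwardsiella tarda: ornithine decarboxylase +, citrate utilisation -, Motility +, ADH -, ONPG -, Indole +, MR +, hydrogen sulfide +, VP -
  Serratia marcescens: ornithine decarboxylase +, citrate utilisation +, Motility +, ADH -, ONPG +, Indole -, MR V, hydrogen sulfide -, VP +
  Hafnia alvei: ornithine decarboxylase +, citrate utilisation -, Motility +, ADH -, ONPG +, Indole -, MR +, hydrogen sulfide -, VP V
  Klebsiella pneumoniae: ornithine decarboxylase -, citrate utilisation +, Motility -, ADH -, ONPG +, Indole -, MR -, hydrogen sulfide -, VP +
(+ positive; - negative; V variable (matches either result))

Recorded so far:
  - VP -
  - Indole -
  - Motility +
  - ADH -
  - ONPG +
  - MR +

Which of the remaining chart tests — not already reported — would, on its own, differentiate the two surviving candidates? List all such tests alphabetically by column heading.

citrate utilisation, hydrogen sulfide, ornithine decarboxylase

Indole -: excludes 8 organisms — 10 left.
VP -: excludes Enterobacter cloacae, Serratia marcescens, Klebsiella pneumoniae — 7 left.
ONPG +: excludes Salmonella enterica, Proteus mirabilis, Shigella flexneri — 4 left.
MR +: all 4 remaining candidates are consistent.
ADH -: all 4 remaining candidates are consistent.
Motility +: excludes Shigella sonnei, Yersinia enterocolitica — 2 left.
Two candidates remain: Citrobacter freundii and Hafnia alvei.
  ornithine decarboxylase: Citrobacter freundii -, Hafnia alvei + — discriminates.
  citrate utilisation: Citrobacter freundii +, Hafnia alvei - — discriminates.
  hydrogen sulfide: Citrobacter freundii +, Hafnia alvei - — discriminates.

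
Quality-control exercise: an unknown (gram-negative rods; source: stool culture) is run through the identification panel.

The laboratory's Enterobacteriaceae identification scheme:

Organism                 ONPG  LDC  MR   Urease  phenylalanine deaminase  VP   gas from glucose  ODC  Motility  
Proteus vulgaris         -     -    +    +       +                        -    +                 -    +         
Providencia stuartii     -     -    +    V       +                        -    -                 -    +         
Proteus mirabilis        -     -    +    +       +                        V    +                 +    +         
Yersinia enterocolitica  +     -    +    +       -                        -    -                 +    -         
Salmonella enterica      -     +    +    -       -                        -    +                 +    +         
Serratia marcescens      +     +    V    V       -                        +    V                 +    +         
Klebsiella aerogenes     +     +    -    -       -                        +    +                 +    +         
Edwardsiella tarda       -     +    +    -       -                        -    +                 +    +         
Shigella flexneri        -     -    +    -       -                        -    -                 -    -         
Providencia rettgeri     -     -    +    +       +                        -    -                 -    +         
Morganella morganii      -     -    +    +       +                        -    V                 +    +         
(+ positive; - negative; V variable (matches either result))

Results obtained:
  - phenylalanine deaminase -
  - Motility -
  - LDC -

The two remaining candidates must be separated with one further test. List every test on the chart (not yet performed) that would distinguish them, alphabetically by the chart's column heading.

ODC, ONPG, Urease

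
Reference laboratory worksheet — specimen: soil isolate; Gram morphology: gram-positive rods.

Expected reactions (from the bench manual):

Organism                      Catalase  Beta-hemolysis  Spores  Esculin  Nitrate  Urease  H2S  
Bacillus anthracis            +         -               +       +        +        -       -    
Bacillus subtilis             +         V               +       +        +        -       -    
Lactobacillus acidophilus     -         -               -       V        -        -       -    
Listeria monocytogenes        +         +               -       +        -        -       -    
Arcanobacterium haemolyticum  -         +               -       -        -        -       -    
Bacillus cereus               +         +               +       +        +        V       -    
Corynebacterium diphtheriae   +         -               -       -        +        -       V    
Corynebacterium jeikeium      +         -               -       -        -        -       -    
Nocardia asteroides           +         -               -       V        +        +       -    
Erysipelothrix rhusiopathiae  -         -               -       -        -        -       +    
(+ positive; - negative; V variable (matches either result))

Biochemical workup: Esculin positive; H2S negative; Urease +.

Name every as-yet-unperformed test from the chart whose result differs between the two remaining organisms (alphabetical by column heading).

Beta-hemolysis, Spores

H2S -: excludes Erysipelothrix rhusiopathiae — 9 left.
Urease +: excludes 7 organisms — 2 left.
Esculin +: all 2 remaining candidates are consistent.
Two candidates remain: Bacillus cereus and Nocardia asteroides.
  Catalase: + vs + — same for both, does not separate.
  Beta-hemolysis: Bacillus cereus +, Nocardia asteroides - — discriminates.
  Spores: Bacillus cereus +, Nocardia asteroides - — discriminates.
  Nitrate: + vs + — same for both, does not separate.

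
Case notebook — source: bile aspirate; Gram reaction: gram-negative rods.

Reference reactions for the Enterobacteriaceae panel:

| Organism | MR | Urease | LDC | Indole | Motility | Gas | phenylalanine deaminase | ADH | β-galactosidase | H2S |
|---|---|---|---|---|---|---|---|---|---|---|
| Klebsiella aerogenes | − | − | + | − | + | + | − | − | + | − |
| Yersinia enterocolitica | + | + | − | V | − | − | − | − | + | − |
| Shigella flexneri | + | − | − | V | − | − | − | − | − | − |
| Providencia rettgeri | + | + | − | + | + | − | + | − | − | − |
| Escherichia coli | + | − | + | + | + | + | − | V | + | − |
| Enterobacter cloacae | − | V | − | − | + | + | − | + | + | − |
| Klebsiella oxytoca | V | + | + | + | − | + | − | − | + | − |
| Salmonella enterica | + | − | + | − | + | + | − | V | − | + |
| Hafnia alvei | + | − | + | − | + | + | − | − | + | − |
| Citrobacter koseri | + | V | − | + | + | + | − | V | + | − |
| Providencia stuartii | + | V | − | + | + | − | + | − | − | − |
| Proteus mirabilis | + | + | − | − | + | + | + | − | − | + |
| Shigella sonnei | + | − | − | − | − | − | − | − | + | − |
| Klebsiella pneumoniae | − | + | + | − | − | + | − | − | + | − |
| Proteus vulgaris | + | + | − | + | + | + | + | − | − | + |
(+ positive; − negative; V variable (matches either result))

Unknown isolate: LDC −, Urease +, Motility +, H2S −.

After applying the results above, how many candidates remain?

H2S −: excludes Salmonella enterica, Proteus mirabilis, Proteus vulgaris — 12 left.
Urease +: excludes 5 organisms — 7 left.
LDC −: excludes Klebsiella oxytoca, Klebsiella pneumoniae — 5 left.
Motility +: excludes Yersinia enterocolitica — 4 left.
Still consistent: Citrobacter koseri, Enterobacter cloacae, Providencia rettgeri, Providencia stuartii.

4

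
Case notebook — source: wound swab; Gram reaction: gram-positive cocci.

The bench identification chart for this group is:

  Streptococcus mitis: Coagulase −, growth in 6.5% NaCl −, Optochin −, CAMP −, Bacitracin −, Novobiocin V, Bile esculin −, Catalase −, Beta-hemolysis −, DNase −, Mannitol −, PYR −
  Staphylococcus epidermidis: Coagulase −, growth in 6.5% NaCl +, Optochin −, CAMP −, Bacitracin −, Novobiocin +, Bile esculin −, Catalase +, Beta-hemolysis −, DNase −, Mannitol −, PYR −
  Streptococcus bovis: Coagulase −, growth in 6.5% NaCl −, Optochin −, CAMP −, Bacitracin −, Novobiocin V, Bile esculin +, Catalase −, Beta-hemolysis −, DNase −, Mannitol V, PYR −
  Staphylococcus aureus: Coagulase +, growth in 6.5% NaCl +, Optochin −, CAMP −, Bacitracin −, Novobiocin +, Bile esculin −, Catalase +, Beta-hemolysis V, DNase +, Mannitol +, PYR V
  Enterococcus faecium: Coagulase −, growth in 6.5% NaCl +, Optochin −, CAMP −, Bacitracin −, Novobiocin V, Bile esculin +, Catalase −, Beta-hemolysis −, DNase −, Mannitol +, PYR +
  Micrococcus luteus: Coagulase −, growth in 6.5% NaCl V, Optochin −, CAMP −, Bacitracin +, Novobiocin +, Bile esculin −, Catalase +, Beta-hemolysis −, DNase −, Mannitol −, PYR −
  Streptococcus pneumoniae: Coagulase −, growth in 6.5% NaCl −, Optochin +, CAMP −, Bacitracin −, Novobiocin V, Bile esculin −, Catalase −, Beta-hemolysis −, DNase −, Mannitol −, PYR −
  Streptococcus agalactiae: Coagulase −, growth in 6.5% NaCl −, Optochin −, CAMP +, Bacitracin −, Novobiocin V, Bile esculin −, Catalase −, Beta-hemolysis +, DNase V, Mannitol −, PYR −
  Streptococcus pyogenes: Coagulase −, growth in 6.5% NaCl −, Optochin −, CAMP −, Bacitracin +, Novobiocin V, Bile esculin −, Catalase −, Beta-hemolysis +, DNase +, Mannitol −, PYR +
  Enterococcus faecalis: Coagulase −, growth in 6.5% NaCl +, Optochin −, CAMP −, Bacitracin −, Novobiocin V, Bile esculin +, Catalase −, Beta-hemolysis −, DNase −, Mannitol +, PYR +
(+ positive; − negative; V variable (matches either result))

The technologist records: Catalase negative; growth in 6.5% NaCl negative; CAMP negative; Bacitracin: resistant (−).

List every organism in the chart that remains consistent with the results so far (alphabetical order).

Bacitracin −: excludes Micrococcus luteus, Streptococcus pyogenes — 8 left.
CAMP −: excludes Streptococcus agalactiae — 7 left.
Catalase −: excludes Staphylococcus epidermidis, Staphylococcus aureus — 5 left.
growth in 6.5% NaCl −: excludes Enterococcus faecium, Enterococcus faecalis — 3 left.

Streptococcus bovis, Streptococcus mitis, Streptococcus pneumoniae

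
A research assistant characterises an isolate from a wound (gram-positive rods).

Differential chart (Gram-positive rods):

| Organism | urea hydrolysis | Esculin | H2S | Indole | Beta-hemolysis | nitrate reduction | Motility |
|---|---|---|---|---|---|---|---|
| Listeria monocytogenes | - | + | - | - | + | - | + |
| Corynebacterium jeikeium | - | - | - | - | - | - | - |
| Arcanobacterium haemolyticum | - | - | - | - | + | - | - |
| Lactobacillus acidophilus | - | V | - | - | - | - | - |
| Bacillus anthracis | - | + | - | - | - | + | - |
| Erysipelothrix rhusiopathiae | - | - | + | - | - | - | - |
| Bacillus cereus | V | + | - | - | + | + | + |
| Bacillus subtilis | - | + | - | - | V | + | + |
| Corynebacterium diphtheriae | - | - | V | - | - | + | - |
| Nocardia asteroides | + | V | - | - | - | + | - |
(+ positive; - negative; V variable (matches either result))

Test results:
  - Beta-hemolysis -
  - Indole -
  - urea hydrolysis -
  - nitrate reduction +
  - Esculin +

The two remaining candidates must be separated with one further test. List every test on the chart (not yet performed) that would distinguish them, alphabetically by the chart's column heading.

Indole -: all 10 remaining candidates are consistent.
urea hydrolysis -: excludes Nocardia asteroides — 9 left.
Esculin +: excludes Corynebacterium jeikeium, Arcanobacterium haemolyticum, Erysipelothrix rhusiopathiae, Corynebacterium diphtheriae — 5 left.
nitrate reduction +: excludes Listeria monocytogenes, Lactobacillus acidophilus — 3 left.
Beta-hemolysis -: excludes Bacillus cereus — 2 left.
Two candidates remain: Bacillus anthracis and Bacillus subtilis.
  H2S: - vs - — same for both, does not separate.
  Motility: Bacillus anthracis -, Bacillus subtilis + — discriminates.

Motility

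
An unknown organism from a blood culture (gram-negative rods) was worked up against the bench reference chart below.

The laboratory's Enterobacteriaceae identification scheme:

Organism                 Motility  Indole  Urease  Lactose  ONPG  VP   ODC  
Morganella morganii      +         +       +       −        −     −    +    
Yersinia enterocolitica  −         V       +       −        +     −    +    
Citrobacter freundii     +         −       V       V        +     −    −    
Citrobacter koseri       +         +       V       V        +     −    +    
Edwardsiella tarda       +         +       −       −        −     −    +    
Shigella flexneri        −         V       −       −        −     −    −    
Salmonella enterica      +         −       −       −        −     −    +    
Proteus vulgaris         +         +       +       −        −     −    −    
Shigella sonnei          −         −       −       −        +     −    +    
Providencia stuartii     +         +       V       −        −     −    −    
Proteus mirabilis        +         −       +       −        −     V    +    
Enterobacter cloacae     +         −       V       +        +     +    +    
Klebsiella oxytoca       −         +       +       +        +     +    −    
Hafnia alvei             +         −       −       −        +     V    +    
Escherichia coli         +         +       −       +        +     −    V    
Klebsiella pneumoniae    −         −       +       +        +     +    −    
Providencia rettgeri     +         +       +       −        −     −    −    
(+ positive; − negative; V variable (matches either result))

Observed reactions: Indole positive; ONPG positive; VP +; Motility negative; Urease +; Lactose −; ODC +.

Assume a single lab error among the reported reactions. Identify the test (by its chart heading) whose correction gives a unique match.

As reported, no row in the chart matches all 7 reactions.
Reversing Lactose → still no organism matches.
Reversing VP (to −) → unique match: Yersinia enterocolitica.
Reversing Indole → still no organism matches.
Reversing ONPG → still no organism matches.
Reversing Urease → still no organism matches.
Reversing ODC → still no organism matches.
Reversing Motility → still no organism matches.

VP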